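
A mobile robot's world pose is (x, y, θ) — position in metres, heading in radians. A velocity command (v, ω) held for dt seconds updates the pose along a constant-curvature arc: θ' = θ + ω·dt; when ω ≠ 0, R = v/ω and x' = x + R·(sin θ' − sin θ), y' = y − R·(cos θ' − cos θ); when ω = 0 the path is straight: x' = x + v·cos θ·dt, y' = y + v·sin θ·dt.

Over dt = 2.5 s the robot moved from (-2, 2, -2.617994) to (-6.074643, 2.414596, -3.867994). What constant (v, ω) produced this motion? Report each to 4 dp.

Δθ = -3.867994 − -2.617994 = -1.250000
ω = Δθ/dt = -1.250000/2.5 = -0.5000
R = Δx/(sin θ' − sin θ) = -3.5000
v = R·ω = -3.5000·-0.5000 = 1.7500

v = 1.7500, ω = -0.5000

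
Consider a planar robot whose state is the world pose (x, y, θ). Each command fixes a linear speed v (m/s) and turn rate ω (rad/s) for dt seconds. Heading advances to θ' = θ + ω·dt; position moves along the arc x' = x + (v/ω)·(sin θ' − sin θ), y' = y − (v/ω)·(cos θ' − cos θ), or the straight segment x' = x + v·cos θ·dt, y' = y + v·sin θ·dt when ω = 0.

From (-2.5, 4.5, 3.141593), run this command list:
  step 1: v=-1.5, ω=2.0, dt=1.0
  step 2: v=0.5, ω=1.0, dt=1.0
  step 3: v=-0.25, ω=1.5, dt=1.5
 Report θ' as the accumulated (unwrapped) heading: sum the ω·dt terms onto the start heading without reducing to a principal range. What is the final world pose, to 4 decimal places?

(-1.6006, 5.0248, 8.3916)

step 1: θ'=5.1416 (R=-0.7500) → pose (-1.8180, 5.5621, 5.1416)
step 2: θ'=6.1416 (R=0.5000) → pose (-1.4339, 5.2752, 6.1416)
step 3: θ'=8.3916 (R=-0.1667) → pose (-1.6006, 5.0248, 8.3916)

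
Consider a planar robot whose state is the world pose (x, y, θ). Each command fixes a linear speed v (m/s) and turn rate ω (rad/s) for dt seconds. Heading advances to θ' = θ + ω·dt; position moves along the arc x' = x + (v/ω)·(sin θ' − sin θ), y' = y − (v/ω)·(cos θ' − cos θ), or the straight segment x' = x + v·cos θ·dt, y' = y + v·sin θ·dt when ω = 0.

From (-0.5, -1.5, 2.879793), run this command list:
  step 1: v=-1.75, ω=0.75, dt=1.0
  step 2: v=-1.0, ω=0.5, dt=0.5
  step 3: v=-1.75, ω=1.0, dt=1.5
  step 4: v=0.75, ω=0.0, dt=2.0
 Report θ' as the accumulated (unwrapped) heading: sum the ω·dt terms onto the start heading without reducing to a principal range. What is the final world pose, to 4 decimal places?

(2.7314, 0.1795, 5.3798)

step 1: θ'=3.6298 (R=-2.3333) → pose (1.1983, -1.3069, 3.6298)
step 2: θ'=3.8798 (R=-2.0000) → pose (1.6062, -1.0199, 3.8798)
step 3: θ'=5.3798 (R=-1.7500) → pose (1.8030, 1.3577, 5.3798)
step 4: θ'=5.3798 (straight) → pose (2.7314, 0.1795, 5.3798)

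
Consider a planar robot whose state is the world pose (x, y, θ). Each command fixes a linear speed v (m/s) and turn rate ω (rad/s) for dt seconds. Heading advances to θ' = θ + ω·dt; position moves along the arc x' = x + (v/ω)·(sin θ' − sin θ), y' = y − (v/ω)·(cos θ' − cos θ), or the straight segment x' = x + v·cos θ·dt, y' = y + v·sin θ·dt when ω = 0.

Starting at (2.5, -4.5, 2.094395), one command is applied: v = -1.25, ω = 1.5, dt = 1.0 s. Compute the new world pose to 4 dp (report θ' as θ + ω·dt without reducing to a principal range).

θ' = 2.0944 + 1.5·1.0 = 3.5944
R = v/ω = -1.25/1.5 = -0.8333
x' = 2.5 + -0.8333·(sin 3.5944 − sin 2.0944) = 3.5863
y' = -4.5 − -0.8333·(cos 3.5944 − cos 2.0944) = -4.8327

(3.5863, -4.8327, 3.5944)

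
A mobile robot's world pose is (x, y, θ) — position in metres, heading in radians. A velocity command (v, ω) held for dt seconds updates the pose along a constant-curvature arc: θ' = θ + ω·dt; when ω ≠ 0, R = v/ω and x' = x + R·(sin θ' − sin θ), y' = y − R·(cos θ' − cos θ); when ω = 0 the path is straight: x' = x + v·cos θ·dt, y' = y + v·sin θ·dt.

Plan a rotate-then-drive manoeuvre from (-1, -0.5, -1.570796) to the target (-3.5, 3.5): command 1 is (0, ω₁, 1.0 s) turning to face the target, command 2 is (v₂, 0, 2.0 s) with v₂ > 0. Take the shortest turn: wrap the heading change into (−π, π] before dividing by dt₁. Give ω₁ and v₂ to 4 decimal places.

heading to target = atan2(3.5−-0.5, -3.5−-1) = 2.1294
Δθ = wrap(2.1294 − -1.5708) = -2.5830; ω₁ = Δθ/dt₁ = -2.5830
distance = √((-3.5−-1)² + (3.5−-0.5)²) = 4.7170; v₂ = distance/dt₂ = 2.3585

ω₁ = -2.5830, v₂ = 2.3585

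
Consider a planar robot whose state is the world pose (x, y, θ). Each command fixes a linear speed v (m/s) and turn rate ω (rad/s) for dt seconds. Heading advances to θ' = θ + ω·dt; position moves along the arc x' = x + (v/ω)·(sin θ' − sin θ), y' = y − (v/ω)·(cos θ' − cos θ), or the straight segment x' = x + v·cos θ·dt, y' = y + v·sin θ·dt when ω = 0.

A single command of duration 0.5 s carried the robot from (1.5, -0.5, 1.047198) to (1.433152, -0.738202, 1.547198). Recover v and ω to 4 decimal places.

Δθ = 1.547198 − 1.047198 = 0.500000
ω = Δθ/dt = 0.500000/0.5 = 1.0000
R = −Δy/(cos θ' − cos θ) = -0.5000
v = R·ω = -0.5000·1.0000 = -0.5000

v = -0.5000, ω = 1.0000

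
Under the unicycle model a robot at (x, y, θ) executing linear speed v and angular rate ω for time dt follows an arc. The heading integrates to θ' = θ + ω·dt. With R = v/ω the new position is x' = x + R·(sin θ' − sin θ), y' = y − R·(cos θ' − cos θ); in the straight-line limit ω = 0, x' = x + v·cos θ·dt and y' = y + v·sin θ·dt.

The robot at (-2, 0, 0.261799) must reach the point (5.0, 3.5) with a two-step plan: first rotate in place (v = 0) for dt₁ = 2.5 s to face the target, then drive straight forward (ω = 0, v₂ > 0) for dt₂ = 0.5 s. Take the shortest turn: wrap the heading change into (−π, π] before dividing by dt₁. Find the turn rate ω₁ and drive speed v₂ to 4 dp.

ω₁ = 0.0807, v₂ = 15.6525

heading to target = atan2(3.5−0, 5−-2) = 0.4636
Δθ = wrap(0.4636 − 0.2618) = 0.2018; ω₁ = Δθ/dt₁ = 0.0807
distance = √((5−-2)² + (3.5−0)²) = 7.8262; v₂ = distance/dt₂ = 15.6525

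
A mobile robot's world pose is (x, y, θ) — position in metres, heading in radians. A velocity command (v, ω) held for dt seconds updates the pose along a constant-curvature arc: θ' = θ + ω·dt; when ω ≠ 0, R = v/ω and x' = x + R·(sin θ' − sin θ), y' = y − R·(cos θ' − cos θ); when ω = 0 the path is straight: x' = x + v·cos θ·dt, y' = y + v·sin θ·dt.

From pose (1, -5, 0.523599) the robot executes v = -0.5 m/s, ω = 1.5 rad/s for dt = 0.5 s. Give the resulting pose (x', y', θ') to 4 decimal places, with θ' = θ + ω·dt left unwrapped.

θ' = 0.5236 + 1.5·0.5 = 1.2736
R = v/ω = -0.5/1.5 = -0.3333
x' = 1 + -0.3333·(sin 1.2736 − sin 0.5236) = 0.8479
y' = -5 − -0.3333·(cos 1.2736 − cos 0.5236) = -5.1911

(0.8479, -5.1911, 1.2736)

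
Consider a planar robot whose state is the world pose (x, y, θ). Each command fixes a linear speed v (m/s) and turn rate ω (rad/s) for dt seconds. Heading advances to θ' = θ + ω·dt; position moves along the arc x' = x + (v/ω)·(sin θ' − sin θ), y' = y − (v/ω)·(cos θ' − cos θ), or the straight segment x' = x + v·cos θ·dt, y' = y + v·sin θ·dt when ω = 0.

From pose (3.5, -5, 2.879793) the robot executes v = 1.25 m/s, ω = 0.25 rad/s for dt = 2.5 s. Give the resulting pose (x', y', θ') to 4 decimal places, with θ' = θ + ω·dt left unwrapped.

θ' = 2.8798 + 0.25·2.5 = 3.5048
R = v/ω = 1.25/0.25 = 5.0000
x' = 3.5 + 5.0000·(sin 3.5048 − sin 2.8798) = 0.4296
y' = -5 − 5.0000·(cos 3.5048 − cos 2.8798) = -5.1558

(0.4296, -5.1558, 3.5048)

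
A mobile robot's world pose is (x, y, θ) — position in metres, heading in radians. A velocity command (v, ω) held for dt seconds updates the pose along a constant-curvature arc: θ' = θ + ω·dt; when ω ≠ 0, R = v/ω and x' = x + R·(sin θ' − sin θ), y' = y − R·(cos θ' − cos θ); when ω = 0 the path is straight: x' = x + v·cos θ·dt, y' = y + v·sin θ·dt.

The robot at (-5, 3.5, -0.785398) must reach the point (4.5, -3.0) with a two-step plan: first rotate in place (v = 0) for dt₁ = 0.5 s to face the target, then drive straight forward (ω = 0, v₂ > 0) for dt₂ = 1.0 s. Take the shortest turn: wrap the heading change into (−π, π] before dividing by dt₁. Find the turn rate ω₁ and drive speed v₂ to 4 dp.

heading to target = atan2(-3−3.5, 4.5−-5) = -0.6001
Δθ = wrap(-0.6001 − -0.7854) = 0.1853; ω₁ = Δθ/dt₁ = 0.3707
distance = √((4.5−-5)² + (-3−3.5)²) = 11.5109; v₂ = distance/dt₂ = 11.5109

ω₁ = 0.3707, v₂ = 11.5109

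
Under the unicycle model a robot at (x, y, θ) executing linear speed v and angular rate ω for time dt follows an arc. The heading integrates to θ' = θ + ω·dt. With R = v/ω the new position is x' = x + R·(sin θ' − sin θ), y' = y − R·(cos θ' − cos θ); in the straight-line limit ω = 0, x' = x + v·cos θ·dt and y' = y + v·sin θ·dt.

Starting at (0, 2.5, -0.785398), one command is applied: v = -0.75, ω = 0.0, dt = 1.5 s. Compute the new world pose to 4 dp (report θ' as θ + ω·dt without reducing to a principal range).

(-0.7955, 3.2955, -0.7854)

θ' = -0.7854 + 0.0·1.5 = -0.7854
ω = 0 → straight: x' = 0 + -0.75·cos(-0.7854)·1.5 = -0.7955
y' = 2.5 + -0.75·sin(-0.7854)·1.5 = 3.2955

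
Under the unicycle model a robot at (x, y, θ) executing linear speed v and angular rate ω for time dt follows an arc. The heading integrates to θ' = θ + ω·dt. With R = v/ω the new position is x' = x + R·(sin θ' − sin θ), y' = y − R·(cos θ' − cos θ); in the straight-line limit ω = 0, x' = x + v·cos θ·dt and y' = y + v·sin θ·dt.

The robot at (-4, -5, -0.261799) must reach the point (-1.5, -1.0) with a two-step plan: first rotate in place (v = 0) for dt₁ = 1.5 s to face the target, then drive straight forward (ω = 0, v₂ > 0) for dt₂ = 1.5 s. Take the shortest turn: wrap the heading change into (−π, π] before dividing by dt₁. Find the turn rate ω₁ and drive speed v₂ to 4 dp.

heading to target = atan2(-1−-5, -1.5−-4) = 1.0122
Δθ = wrap(1.0122 − -0.2618) = 1.2740; ω₁ = Δθ/dt₁ = 0.8493
distance = √((-1.5−-4)² + (-1−-5)²) = 4.7170; v₂ = distance/dt₂ = 3.1447

ω₁ = 0.8493, v₂ = 3.1447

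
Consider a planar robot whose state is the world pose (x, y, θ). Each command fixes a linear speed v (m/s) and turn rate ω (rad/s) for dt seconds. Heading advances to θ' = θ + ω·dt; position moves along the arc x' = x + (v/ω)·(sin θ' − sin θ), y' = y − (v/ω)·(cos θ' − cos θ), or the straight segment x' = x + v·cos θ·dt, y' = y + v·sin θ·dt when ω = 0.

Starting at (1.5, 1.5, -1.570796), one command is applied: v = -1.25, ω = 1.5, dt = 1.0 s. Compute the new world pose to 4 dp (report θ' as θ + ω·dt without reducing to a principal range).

(0.7256, 2.3312, -0.0708)

θ' = -1.5708 + 1.5·1.0 = -0.0708
R = v/ω = -1.25/1.5 = -0.8333
x' = 1.5 + -0.8333·(sin -0.0708 − sin -1.5708) = 0.7256
y' = 1.5 − -0.8333·(cos -0.0708 − cos -1.5708) = 2.3312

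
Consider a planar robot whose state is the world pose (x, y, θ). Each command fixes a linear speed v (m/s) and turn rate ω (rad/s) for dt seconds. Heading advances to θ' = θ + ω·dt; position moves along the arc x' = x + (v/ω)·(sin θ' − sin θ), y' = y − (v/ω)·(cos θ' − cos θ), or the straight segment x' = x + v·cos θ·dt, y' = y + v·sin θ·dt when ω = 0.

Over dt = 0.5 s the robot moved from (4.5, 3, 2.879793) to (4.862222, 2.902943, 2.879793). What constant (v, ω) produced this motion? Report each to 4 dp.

v = -0.7500, ω = 0.0000

Δθ = 2.879793 − 2.879793 = 0.000000
ω = Δθ/dt = 0.000000/0.5 = 0.0000
ω = 0 → v = (Δx·cos θ + Δy·sin θ)/dt = -0.7500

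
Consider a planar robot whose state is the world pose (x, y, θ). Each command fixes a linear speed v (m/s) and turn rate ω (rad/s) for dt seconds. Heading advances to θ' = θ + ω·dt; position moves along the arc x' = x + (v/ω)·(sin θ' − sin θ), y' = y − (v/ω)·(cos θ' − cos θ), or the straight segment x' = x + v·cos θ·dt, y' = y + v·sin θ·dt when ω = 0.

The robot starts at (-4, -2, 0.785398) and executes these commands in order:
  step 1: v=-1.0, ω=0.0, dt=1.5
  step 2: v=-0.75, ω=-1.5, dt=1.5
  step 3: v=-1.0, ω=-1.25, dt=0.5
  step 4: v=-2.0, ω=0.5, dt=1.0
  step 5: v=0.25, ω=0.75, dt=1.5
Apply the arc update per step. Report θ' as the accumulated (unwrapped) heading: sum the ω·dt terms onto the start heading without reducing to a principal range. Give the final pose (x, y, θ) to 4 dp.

step 1: θ'=0.7854 (straight) → pose (-5.0607, -3.0607, 0.7854)
step 2: θ'=-1.4646 (R=0.5000) → pose (-5.9114, -2.7601, -1.4646)
step 3: θ'=-2.0896 (R=0.8000) → pose (-5.8106, -2.2786, -2.0896)
step 4: θ'=-1.5896 (R=-4.0000) → pose (-5.2850, -0.3705, -1.5896)
step 5: θ'=-0.4646 (R=0.3333) → pose (-5.1011, -0.6747, -0.4646)

(-5.1011, -0.6747, -0.4646)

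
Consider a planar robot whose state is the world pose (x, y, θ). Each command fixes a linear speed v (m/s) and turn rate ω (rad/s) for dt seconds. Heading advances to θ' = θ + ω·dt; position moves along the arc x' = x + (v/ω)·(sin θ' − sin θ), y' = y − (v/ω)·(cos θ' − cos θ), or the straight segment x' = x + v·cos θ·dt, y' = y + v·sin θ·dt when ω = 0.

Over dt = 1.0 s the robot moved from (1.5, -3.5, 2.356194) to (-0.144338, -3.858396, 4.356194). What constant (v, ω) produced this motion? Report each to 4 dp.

Δθ = 4.356194 − 2.356194 = 2.000000
ω = Δθ/dt = 2.000000/1.0 = 2.0000
R = Δx/(sin θ' − sin θ) = 1.0000
v = R·ω = 1.0000·2.0000 = 2.0000

v = 2.0000, ω = 2.0000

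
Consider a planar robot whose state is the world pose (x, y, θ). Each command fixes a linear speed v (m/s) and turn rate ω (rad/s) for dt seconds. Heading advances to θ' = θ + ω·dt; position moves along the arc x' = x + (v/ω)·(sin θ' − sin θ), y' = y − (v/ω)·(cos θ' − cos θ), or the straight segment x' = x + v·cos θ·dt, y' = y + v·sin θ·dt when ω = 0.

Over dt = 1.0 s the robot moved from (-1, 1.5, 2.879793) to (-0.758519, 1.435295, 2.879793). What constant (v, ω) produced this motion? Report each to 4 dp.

v = -0.2500, ω = 0.0000

Δθ = 2.879793 − 2.879793 = 0.000000
ω = Δθ/dt = 0.000000/1.0 = 0.0000
ω = 0 → v = (Δx·cos θ + Δy·sin θ)/dt = -0.2500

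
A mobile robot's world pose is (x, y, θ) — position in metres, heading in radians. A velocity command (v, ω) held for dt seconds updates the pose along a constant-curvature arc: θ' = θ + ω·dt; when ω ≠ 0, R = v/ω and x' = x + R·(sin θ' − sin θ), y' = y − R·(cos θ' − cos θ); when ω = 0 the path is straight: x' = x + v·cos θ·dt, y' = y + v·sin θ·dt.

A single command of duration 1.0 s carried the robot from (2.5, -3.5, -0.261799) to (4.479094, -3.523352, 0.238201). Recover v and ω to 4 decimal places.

Δθ = 0.238201 − -0.261799 = 0.500000
ω = Δθ/dt = 0.500000/1.0 = 0.5000
R = Δx/(sin θ' − sin θ) = 4.0000
v = R·ω = 4.0000·0.5000 = 2.0000

v = 2.0000, ω = 0.5000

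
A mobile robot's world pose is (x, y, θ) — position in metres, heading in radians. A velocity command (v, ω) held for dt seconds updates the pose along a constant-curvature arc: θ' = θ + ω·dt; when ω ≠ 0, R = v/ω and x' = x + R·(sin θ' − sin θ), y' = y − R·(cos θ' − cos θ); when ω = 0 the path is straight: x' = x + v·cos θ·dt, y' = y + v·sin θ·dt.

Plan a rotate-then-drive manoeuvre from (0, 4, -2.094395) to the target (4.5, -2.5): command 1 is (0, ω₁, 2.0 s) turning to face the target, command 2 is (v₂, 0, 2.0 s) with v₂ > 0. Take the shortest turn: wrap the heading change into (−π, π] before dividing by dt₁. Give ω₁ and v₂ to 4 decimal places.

ω₁ = 0.5646, v₂ = 3.9528

heading to target = atan2(-2.5−4, 4.5−0) = -0.9653
Δθ = wrap(-0.9653 − -2.0944) = 1.1291; ω₁ = Δθ/dt₁ = 0.5646
distance = √((4.5−0)² + (-2.5−4)²) = 7.9057; v₂ = distance/dt₂ = 3.9528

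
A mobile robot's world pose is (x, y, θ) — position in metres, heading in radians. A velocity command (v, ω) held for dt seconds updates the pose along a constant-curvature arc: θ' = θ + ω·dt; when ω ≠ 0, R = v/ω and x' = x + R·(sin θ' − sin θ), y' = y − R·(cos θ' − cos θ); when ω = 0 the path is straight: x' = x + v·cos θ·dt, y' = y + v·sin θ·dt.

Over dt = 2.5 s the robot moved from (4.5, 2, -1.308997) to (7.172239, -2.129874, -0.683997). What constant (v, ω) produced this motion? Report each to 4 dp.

v = 2.0000, ω = 0.2500

Δθ = -0.683997 − -1.308997 = 0.625000
ω = Δθ/dt = 0.625000/2.5 = 0.2500
R = −Δy/(cos θ' − cos θ) = 8.0000
v = R·ω = 8.0000·0.2500 = 2.0000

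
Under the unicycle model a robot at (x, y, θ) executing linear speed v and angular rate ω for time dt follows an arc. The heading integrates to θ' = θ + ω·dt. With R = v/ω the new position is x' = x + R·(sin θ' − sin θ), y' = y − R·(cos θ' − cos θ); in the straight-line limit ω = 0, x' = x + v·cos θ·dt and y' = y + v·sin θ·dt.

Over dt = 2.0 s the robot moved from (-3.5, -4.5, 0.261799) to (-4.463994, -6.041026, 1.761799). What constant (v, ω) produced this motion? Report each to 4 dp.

Δθ = 1.761799 − 0.261799 = 1.500000
ω = Δθ/dt = 1.500000/2.0 = 0.7500
R = −Δy/(cos θ' − cos θ) = -1.3333
v = R·ω = -1.3333·0.7500 = -1.0000

v = -1.0000, ω = 0.7500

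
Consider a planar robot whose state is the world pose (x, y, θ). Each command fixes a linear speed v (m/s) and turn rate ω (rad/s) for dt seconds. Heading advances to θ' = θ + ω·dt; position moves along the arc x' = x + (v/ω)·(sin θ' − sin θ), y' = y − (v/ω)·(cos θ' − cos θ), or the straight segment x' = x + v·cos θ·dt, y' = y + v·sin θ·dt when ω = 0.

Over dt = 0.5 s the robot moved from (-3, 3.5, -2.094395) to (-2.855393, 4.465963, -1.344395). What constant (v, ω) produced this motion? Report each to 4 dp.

Δθ = -1.344395 − -2.094395 = 0.750000
ω = Δθ/dt = 0.750000/0.5 = 1.5000
R = −Δy/(cos θ' − cos θ) = -1.3333
v = R·ω = -1.3333·1.5000 = -2.0000

v = -2.0000, ω = 1.5000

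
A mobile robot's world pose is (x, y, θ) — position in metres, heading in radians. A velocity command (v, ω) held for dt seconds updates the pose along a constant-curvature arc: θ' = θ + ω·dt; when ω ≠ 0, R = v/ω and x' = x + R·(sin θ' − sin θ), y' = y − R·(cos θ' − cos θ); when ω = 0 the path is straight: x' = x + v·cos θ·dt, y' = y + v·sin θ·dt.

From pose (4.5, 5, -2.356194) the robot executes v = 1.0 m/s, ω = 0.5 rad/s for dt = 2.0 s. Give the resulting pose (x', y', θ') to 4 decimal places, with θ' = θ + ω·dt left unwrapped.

(3.9601, 3.1599, -1.3562)

θ' = -2.3562 + 0.5·2.0 = -1.3562
R = v/ω = 1.0/0.5 = 2.0000
x' = 4.5 + 2.0000·(sin -1.3562 − sin -2.3562) = 3.9601
y' = 5 − 2.0000·(cos -1.3562 − cos -2.3562) = 3.1599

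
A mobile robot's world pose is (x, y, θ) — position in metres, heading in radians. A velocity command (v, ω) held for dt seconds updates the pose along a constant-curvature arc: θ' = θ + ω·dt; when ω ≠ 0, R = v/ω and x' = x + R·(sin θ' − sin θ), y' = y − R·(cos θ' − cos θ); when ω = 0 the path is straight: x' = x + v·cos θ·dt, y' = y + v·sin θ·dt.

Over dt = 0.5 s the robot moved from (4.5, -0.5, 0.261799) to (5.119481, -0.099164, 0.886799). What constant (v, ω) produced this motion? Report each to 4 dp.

Δθ = 0.886799 − 0.261799 = 0.625000
ω = Δθ/dt = 0.625000/0.5 = 1.2500
R = Δx/(sin θ' − sin θ) = 1.2000
v = R·ω = 1.2000·1.2500 = 1.5000

v = 1.5000, ω = 1.2500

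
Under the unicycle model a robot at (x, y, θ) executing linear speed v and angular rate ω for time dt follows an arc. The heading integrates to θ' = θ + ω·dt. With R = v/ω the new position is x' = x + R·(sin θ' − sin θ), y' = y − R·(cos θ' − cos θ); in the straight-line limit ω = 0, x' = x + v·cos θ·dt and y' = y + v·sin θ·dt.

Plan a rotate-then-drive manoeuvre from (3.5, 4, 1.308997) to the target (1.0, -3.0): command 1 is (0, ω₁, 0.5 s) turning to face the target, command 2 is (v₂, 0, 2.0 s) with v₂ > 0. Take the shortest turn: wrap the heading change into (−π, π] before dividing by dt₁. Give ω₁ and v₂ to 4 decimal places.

heading to target = atan2(-3−4, 1−3.5) = -1.9138
Δθ = wrap(-1.9138 − 1.3090) = 3.0604; ω₁ = Δθ/dt₁ = 6.1207
distance = √((1−3.5)² + (-3−4)²) = 7.4330; v₂ = distance/dt₂ = 3.7165

ω₁ = 6.1207, v₂ = 3.7165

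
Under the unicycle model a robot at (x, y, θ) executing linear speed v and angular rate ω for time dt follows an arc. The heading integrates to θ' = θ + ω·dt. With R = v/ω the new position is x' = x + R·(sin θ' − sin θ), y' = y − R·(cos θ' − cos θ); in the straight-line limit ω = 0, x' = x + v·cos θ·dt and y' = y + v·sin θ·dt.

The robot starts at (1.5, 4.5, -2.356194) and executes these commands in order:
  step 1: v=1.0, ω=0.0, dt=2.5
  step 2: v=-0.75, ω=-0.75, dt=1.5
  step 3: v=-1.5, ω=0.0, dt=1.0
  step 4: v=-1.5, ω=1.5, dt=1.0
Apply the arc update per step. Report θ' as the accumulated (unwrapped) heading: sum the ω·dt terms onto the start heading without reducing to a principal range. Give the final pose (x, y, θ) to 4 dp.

(3.4369, 3.0123, -1.9812)

step 1: θ'=-2.3562 (straight) → pose (-0.2678, 2.7322, -2.3562)
step 2: θ'=-3.4812 (R=1.0000) → pose (0.7725, 2.9680, -3.4812)
step 3: θ'=-3.4812 (straight) → pose (2.1868, 2.4683, -3.4812)
step 4: θ'=-1.9812 (R=-1.0000) → pose (3.4369, 3.0123, -1.9812)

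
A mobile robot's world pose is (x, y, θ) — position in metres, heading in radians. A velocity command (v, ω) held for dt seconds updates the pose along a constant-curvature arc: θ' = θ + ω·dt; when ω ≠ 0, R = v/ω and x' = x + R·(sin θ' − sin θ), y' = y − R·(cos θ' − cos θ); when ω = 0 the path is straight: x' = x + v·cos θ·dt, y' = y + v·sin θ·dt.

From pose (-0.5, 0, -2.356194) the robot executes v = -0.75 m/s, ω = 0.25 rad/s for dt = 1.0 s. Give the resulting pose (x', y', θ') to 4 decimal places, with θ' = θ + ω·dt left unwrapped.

θ' = -2.3562 + 0.25·1.0 = -2.1062
R = v/ω = -0.75/0.25 = -3.0000
x' = -0.5 + -3.0000·(sin -2.1062 − sin -2.3562) = -0.0411
y' = 0 − -3.0000·(cos -2.1062 − cos -2.3562) = 0.5908

(-0.0411, 0.5908, -2.1062)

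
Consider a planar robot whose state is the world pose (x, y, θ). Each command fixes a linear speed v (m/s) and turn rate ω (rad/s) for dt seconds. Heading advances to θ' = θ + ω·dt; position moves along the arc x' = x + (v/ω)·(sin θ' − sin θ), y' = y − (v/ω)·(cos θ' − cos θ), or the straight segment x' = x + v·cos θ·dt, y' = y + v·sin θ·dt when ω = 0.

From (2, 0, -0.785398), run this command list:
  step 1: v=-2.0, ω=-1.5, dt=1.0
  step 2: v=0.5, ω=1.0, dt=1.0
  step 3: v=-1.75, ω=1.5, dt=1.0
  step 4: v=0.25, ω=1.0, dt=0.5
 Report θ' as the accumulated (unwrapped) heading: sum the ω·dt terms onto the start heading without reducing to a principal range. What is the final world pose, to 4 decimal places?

(0.5762, 2.2150, 0.7146)

step 1: θ'=-2.2854 (R=1.3333) → pose (1.9357, 1.8166, -2.2854)
step 2: θ'=-1.2854 (R=0.5000) → pose (1.8336, 1.3481, -1.2854)
step 3: θ'=0.2146 (R=-1.1667) → pose (0.4656, 2.1596, 0.2146)
step 4: θ'=0.7146 (R=0.2500) → pose (0.5762, 2.2150, 0.7146)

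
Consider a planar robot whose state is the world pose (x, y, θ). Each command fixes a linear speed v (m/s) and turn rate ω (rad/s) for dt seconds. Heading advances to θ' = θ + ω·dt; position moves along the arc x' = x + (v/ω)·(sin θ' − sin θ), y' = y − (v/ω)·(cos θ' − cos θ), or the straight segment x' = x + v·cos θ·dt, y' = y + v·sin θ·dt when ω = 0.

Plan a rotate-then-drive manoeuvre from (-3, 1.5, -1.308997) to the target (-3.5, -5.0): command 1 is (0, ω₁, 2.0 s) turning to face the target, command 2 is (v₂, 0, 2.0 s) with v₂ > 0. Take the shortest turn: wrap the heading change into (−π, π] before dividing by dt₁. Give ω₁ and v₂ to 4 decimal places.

heading to target = atan2(-5−1.5, -3.5−-3) = -1.6476
Δθ = wrap(-1.6476 − -1.3090) = -0.3386; ω₁ = Δθ/dt₁ = -0.1693
distance = √((-3.5−-3)² + (-5−1.5)²) = 6.5192; v₂ = distance/dt₂ = 3.2596

ω₁ = -0.1693, v₂ = 3.2596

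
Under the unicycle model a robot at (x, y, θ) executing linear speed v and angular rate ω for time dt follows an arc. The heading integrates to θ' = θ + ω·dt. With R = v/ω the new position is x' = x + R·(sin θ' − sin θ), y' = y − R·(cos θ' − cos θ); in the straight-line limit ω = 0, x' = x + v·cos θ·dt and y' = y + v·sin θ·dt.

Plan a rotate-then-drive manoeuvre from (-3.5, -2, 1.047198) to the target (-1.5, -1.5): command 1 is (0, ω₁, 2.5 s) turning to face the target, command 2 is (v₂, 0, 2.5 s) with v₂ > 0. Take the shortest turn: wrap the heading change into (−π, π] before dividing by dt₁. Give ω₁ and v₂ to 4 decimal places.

heading to target = atan2(-1.5−-2, -1.5−-3.5) = 0.2450
Δθ = wrap(0.2450 − 1.0472) = -0.8022; ω₁ = Δθ/dt₁ = -0.3209
distance = √((-1.5−-3.5)² + (-1.5−-2)²) = 2.0616; v₂ = distance/dt₂ = 0.8246

ω₁ = -0.3209, v₂ = 0.8246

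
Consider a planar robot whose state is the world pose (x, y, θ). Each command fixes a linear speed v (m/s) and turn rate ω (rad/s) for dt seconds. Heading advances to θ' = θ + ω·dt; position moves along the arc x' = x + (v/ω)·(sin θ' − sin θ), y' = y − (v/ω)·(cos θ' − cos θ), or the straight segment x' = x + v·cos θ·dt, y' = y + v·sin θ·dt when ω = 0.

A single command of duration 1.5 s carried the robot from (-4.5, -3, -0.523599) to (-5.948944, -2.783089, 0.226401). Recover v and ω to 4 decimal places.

Δθ = 0.226401 − -0.523599 = 0.750000
ω = Δθ/dt = 0.750000/1.5 = 0.5000
R = Δx/(sin θ' − sin θ) = -2.0000
v = R·ω = -2.0000·0.5000 = -1.0000

v = -1.0000, ω = 0.5000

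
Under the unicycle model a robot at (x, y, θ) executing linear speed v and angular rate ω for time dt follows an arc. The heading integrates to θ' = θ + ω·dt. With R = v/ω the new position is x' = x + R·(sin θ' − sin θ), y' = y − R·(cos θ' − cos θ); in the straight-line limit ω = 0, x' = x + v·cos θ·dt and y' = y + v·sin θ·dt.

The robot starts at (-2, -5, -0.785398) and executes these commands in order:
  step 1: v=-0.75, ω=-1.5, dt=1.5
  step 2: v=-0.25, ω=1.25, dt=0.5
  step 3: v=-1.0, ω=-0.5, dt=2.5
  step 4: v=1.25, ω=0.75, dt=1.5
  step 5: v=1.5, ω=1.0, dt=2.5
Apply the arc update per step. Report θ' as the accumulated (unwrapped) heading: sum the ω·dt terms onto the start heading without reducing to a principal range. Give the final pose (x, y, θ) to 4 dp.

(-0.2343, -6.6606, -0.0354)

step 1: θ'=-3.0354 (R=0.5000) → pose (-1.6994, -4.1493, -3.0354)
step 2: θ'=-2.4104 (R=-0.2000) → pose (-1.5871, -4.0993, -2.4104)
step 3: θ'=-3.6604 (R=2.0000) → pose (0.7401, -3.8512, -3.6604)
step 4: θ'=-2.5354 (R=1.6667) → pose (-1.0359, -3.9288, -2.5354)
step 5: θ'=-0.0354 (R=1.5000) → pose (-0.2343, -6.6606, -0.0354)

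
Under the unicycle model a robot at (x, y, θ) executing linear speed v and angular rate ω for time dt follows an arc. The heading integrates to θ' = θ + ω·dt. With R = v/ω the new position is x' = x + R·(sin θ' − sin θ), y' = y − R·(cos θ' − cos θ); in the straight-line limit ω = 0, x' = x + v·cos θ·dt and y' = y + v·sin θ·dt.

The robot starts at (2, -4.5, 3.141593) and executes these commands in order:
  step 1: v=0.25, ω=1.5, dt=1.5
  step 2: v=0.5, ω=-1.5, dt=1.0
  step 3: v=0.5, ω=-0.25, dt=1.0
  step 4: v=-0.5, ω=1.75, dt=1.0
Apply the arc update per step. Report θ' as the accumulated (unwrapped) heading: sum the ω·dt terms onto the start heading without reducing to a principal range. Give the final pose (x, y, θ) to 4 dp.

step 1: θ'=5.3916 (R=0.1667) → pose (1.8703, -4.7714, 5.3916)
step 2: θ'=3.8916 (R=-0.3333) → pose (1.8382, -5.2246, 3.8916)
step 3: θ'=3.6416 (R=-2.0000) → pose (1.4338, -5.5164, 3.6416)
step 4: θ'=5.3916 (R=-0.2857) → pose (1.5191, -5.0862, 5.3916)

(1.5191, -5.0862, 5.3916)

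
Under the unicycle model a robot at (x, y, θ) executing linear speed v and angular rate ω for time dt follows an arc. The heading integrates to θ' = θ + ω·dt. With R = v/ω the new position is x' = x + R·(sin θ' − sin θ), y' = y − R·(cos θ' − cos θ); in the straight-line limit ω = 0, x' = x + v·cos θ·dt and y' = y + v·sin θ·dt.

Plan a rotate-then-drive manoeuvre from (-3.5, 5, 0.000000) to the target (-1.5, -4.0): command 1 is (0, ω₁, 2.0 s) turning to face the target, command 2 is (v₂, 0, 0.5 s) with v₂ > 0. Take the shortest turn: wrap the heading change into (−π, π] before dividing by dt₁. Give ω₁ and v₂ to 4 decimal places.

heading to target = atan2(-4−5, -1.5−-3.5) = -1.3521
Δθ = wrap(-1.3521 − 0.0000) = -1.3521; ω₁ = Δθ/dt₁ = -0.6761
distance = √((-1.5−-3.5)² + (-4−5)²) = 9.2195; v₂ = distance/dt₂ = 18.4391

ω₁ = -0.6761, v₂ = 18.4391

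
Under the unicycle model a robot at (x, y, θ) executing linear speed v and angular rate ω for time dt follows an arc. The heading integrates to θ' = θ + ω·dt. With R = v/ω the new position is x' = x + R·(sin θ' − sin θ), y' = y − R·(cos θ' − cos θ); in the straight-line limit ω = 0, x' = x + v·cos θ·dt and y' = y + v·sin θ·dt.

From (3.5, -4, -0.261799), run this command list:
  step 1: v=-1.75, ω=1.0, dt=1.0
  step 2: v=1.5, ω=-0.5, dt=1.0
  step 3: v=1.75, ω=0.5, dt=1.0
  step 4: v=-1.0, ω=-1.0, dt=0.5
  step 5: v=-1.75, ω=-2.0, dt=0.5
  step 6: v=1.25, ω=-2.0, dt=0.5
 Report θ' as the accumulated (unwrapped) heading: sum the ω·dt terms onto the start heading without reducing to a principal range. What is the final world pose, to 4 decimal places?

step 1: θ'=0.7382 (R=-1.7500) → pose (1.8694, -4.3959, 0.7382)
step 2: θ'=0.2382 (R=-3.0000) → pose (3.1804, -3.6997, 0.2382)
step 3: θ'=0.7382 (R=3.5000) → pose (4.7099, -2.8874, 0.7382)
step 4: θ'=0.2382 (R=1.0000) → pose (4.2729, -3.1195, 0.2382)
step 5: θ'=-0.7618 (R=0.8750) → pose (3.4625, -2.9023, -0.7618)
step 6: θ'=-1.7618 (R=-0.6250) → pose (3.6447, -3.4732, -1.7618)

(3.6447, -3.4732, -1.7618)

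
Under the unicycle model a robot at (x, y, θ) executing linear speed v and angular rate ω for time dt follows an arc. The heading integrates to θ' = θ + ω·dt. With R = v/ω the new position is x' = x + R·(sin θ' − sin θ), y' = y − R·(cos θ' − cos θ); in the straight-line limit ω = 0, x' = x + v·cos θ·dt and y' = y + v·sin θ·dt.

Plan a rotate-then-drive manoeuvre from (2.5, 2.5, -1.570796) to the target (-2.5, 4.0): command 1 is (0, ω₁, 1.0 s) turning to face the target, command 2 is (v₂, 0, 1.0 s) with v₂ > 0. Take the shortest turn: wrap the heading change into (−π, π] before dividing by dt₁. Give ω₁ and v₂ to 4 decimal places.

heading to target = atan2(4−2.5, -2.5−2.5) = 2.8501
Δθ = wrap(2.8501 − -1.5708) = -1.8623; ω₁ = Δθ/dt₁ = -1.8623
distance = √((-2.5−2.5)² + (4−2.5)²) = 5.2202; v₂ = distance/dt₂ = 5.2202

ω₁ = -1.8623, v₂ = 5.2202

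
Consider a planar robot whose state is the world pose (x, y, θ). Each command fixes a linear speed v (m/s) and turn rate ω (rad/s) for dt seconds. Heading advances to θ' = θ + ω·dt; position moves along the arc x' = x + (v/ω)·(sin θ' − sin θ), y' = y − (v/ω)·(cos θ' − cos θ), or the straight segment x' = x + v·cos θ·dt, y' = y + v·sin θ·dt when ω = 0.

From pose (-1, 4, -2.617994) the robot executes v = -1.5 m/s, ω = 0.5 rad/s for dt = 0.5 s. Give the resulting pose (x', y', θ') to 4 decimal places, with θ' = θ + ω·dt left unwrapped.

(-0.4039, 4.4519, -2.3680)

θ' = -2.6180 + 0.5·0.5 = -2.3680
R = v/ω = -1.5/0.5 = -3.0000
x' = -1 + -3.0000·(sin -2.3680 − sin -2.6180) = -0.4039
y' = 4 − -3.0000·(cos -2.3680 − cos -2.6180) = 4.4519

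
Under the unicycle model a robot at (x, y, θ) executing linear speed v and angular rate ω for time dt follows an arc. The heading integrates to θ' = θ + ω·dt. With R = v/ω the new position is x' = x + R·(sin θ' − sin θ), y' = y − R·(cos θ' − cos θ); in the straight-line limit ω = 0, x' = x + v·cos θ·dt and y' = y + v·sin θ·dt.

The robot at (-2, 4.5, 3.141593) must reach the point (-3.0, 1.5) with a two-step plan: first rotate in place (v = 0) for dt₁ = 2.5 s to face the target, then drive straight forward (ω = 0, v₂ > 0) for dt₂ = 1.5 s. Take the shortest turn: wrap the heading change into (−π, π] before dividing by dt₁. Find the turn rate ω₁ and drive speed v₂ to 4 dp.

heading to target = atan2(1.5−4.5, -3−-2) = -1.8925
Δθ = wrap(-1.8925 − 3.1416) = 1.2490; ω₁ = Δθ/dt₁ = 0.4996
distance = √((-3−-2)² + (1.5−4.5)²) = 3.1623; v₂ = distance/dt₂ = 2.1082

ω₁ = 0.4996, v₂ = 2.1082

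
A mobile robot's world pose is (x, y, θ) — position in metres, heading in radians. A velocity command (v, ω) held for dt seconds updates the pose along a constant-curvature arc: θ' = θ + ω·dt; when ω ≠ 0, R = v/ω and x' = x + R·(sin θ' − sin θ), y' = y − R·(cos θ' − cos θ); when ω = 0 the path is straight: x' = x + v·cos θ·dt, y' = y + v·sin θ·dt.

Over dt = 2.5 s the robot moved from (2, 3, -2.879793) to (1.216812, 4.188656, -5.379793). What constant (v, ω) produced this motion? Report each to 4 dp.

Δθ = -5.379793 − -2.879793 = -2.500000
ω = Δθ/dt = -2.500000/2.5 = -1.0000
R = −Δy/(cos θ' − cos θ) = -0.7500
v = R·ω = -0.7500·-1.0000 = 0.7500

v = 0.7500, ω = -1.0000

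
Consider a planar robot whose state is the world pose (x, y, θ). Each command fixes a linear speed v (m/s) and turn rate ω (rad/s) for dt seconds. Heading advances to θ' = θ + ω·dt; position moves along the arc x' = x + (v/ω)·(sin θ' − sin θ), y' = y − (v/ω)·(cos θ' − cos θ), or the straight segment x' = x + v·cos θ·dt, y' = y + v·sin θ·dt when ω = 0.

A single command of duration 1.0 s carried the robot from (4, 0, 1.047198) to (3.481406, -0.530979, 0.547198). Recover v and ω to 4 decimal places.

v = -0.7500, ω = -0.5000

Δθ = 0.547198 − 1.047198 = -0.500000
ω = Δθ/dt = -0.500000/1.0 = -0.5000
R = −Δy/(cos θ' − cos θ) = 1.5000
v = R·ω = 1.5000·-0.5000 = -0.7500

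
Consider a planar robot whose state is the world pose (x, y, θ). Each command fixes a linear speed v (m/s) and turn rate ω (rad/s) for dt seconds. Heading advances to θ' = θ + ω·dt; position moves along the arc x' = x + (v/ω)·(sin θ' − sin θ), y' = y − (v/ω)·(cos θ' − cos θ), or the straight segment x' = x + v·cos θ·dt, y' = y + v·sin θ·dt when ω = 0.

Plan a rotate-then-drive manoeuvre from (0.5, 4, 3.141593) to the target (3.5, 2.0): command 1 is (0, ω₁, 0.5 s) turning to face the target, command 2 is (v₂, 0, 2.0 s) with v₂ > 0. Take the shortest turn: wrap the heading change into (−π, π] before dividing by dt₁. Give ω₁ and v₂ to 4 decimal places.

heading to target = atan2(2−4, 3.5−0.5) = -0.5880
Δθ = wrap(-0.5880 − 3.1416) = 2.5536; ω₁ = Δθ/dt₁ = 5.1072
distance = √((3.5−0.5)² + (2−4)²) = 3.6056; v₂ = distance/dt₂ = 1.8028

ω₁ = 5.1072, v₂ = 1.8028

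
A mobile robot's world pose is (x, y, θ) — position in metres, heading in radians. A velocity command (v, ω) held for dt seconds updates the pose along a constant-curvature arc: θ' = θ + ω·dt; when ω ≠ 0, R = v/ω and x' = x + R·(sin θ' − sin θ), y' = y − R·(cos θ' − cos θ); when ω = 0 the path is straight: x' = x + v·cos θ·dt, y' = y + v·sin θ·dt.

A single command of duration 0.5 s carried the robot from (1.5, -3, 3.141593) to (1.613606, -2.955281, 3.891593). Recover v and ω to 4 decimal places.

v = -0.2500, ω = 1.5000

Δθ = 3.891593 − 3.141593 = 0.750000
ω = Δθ/dt = 0.750000/0.5 = 1.5000
R = Δx/(sin θ' − sin θ) = -0.1667
v = R·ω = -0.1667·1.5000 = -0.2500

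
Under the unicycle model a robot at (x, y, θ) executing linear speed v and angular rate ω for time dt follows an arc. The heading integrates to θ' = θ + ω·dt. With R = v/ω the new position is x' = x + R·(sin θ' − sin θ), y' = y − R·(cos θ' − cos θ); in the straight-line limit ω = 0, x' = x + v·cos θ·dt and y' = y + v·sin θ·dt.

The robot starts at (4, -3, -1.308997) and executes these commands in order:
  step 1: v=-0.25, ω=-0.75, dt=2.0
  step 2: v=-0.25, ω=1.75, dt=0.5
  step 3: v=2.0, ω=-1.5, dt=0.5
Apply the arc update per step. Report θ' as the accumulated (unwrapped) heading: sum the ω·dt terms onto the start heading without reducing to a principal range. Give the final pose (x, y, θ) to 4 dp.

step 1: θ'=-2.8090 (R=0.3333) → pose (4.2131, -2.5987, -2.8090)
step 2: θ'=-1.9340 (R=-0.1429) → pose (4.3000, -2.5144, -1.9340)
step 3: θ'=-2.6840 (R=-1.3333) → pose (3.6427, -3.2369, -2.6840)

(3.6427, -3.2369, -2.6840)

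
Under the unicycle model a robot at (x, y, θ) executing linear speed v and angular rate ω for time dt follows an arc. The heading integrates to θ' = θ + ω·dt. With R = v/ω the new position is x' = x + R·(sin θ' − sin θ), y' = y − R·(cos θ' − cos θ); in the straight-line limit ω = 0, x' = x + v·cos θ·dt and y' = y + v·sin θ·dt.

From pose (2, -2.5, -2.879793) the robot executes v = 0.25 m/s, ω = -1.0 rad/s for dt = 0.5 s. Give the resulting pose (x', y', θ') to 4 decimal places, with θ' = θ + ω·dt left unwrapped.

(1.8763, -2.5015, -3.3798)

θ' = -2.8798 + -1.0·0.5 = -3.3798
R = v/ω = 0.25/-1.0 = -0.2500
x' = 2 + -0.2500·(sin -3.3798 − sin -2.8798) = 1.8763
y' = -2.5 − -0.2500·(cos -3.3798 − cos -2.8798) = -2.5015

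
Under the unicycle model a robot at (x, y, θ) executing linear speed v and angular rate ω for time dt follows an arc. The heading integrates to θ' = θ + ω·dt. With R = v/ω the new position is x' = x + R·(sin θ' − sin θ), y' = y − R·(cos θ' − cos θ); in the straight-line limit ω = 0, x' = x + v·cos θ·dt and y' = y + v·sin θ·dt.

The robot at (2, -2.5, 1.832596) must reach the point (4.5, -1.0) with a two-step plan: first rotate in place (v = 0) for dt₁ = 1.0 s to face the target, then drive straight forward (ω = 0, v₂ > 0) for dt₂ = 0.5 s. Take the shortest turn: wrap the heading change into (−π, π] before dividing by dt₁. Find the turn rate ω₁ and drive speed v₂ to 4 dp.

ω₁ = -1.2922, v₂ = 5.8310

heading to target = atan2(-1−-2.5, 4.5−2) = 0.5404
Δθ = wrap(0.5404 − 1.8326) = -1.2922; ω₁ = Δθ/dt₁ = -1.2922
distance = √((4.5−2)² + (-1−-2.5)²) = 2.9155; v₂ = distance/dt₂ = 5.8310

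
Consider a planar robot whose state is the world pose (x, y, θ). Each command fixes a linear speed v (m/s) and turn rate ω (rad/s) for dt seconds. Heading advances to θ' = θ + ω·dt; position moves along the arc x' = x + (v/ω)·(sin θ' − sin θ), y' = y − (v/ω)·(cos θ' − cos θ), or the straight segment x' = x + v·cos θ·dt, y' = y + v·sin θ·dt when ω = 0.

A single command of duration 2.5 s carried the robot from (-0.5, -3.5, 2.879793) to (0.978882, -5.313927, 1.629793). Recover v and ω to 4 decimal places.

Δθ = 1.629793 − 2.879793 = -1.250000
ω = Δθ/dt = -1.250000/2.5 = -0.5000
R = −Δy/(cos θ' − cos θ) = 2.0000
v = R·ω = 2.0000·-0.5000 = -1.0000

v = -1.0000, ω = -0.5000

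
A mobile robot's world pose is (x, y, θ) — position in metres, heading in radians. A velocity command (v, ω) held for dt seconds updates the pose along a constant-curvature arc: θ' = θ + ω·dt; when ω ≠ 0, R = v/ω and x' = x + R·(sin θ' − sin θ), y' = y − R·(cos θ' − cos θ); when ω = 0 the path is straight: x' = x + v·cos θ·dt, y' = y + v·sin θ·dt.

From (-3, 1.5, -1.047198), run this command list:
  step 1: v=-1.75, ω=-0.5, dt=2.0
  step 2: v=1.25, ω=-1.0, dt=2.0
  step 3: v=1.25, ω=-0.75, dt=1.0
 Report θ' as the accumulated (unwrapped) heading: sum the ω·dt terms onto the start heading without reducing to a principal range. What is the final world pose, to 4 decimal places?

(-5.5228, 5.8266, -4.7972)

step 1: θ'=-2.0472 (R=3.5000) → pose (-3.0792, 4.8550, -2.0472)
step 2: θ'=-4.0472 (R=-1.2500) → pose (-5.1735, 4.6568, -4.0472)
step 3: θ'=-4.7972 (R=-1.6667) → pose (-5.5228, 5.8266, -4.7972)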